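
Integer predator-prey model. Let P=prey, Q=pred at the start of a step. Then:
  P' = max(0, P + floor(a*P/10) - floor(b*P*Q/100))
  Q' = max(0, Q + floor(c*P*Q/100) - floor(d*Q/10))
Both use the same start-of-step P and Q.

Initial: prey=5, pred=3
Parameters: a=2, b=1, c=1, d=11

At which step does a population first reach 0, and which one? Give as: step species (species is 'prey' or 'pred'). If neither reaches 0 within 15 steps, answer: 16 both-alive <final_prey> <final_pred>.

Step 1: prey: 5+1-0=6; pred: 3+0-3=0
First extinction: pred at step 1

Answer: 1 pred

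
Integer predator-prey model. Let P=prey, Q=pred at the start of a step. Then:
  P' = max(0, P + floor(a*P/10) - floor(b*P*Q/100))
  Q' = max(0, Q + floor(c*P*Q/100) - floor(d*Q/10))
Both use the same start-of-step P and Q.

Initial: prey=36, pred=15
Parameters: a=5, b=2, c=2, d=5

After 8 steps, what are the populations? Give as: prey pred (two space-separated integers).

Step 1: prey: 36+18-10=44; pred: 15+10-7=18
Step 2: prey: 44+22-15=51; pred: 18+15-9=24
Step 3: prey: 51+25-24=52; pred: 24+24-12=36
Step 4: prey: 52+26-37=41; pred: 36+37-18=55
Step 5: prey: 41+20-45=16; pred: 55+45-27=73
Step 6: prey: 16+8-23=1; pred: 73+23-36=60
Step 7: prey: 1+0-1=0; pred: 60+1-30=31
Step 8: prey: 0+0-0=0; pred: 31+0-15=16

Answer: 0 16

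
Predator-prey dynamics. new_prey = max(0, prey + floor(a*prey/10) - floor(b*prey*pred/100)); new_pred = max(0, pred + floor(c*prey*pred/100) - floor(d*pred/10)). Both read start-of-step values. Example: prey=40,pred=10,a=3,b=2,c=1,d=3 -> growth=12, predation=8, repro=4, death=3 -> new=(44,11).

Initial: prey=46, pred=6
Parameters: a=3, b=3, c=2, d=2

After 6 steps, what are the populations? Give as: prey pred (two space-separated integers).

Step 1: prey: 46+13-8=51; pred: 6+5-1=10
Step 2: prey: 51+15-15=51; pred: 10+10-2=18
Step 3: prey: 51+15-27=39; pred: 18+18-3=33
Step 4: prey: 39+11-38=12; pred: 33+25-6=52
Step 5: prey: 12+3-18=0; pred: 52+12-10=54
Step 6: prey: 0+0-0=0; pred: 54+0-10=44

Answer: 0 44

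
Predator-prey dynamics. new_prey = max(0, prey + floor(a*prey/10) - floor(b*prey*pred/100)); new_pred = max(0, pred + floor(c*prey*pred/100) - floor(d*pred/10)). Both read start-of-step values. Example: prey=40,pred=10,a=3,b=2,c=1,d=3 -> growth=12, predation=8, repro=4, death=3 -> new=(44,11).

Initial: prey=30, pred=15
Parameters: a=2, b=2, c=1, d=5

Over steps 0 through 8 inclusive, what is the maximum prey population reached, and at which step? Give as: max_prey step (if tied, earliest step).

Step 1: prey: 30+6-9=27; pred: 15+4-7=12
Step 2: prey: 27+5-6=26; pred: 12+3-6=9
Step 3: prey: 26+5-4=27; pred: 9+2-4=7
Step 4: prey: 27+5-3=29; pred: 7+1-3=5
Step 5: prey: 29+5-2=32; pred: 5+1-2=4
Step 6: prey: 32+6-2=36; pred: 4+1-2=3
Step 7: prey: 36+7-2=41; pred: 3+1-1=3
Step 8: prey: 41+8-2=47; pred: 3+1-1=3
Max prey = 47 at step 8

Answer: 47 8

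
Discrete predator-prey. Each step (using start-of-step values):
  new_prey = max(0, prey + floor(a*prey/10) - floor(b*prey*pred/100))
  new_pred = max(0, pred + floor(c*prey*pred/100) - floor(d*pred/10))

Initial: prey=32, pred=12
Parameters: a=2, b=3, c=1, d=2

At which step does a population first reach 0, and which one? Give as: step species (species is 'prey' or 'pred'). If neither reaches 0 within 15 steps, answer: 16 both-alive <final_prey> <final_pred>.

Step 1: prey: 32+6-11=27; pred: 12+3-2=13
Step 2: prey: 27+5-10=22; pred: 13+3-2=14
Step 3: prey: 22+4-9=17; pred: 14+3-2=15
Step 4: prey: 17+3-7=13; pred: 15+2-3=14
Step 5: prey: 13+2-5=10; pred: 14+1-2=13
Step 6: prey: 10+2-3=9; pred: 13+1-2=12
Step 7: prey: 9+1-3=7; pred: 12+1-2=11
Step 8: prey: 7+1-2=6; pred: 11+0-2=9
Step 9: prey: 6+1-1=6; pred: 9+0-1=8
Step 10: prey: 6+1-1=6; pred: 8+0-1=7
Step 11: prey: 6+1-1=6; pred: 7+0-1=6
Step 12: prey: 6+1-1=6; pred: 6+0-1=5
Step 13: prey: 6+1-0=7; pred: 5+0-1=4
Step 14: prey: 7+1-0=8; pred: 4+0-0=4
Step 15: prey: 8+1-0=9; pred: 4+0-0=4
No extinction within 15 steps

Answer: 16 both-alive 9 4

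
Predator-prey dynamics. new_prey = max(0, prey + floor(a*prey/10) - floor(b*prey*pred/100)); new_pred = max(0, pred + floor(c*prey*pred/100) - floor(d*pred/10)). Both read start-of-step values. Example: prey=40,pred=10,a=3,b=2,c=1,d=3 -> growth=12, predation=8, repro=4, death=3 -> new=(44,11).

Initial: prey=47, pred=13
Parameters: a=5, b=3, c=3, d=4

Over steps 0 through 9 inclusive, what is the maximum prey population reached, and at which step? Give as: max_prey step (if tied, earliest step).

Answer: 52 1

Derivation:
Step 1: prey: 47+23-18=52; pred: 13+18-5=26
Step 2: prey: 52+26-40=38; pred: 26+40-10=56
Step 3: prey: 38+19-63=0; pred: 56+63-22=97
Step 4: prey: 0+0-0=0; pred: 97+0-38=59
Step 5: prey: 0+0-0=0; pred: 59+0-23=36
Step 6: prey: 0+0-0=0; pred: 36+0-14=22
Step 7: prey: 0+0-0=0; pred: 22+0-8=14
Step 8: prey: 0+0-0=0; pred: 14+0-5=9
Step 9: prey: 0+0-0=0; pred: 9+0-3=6
Max prey = 52 at step 1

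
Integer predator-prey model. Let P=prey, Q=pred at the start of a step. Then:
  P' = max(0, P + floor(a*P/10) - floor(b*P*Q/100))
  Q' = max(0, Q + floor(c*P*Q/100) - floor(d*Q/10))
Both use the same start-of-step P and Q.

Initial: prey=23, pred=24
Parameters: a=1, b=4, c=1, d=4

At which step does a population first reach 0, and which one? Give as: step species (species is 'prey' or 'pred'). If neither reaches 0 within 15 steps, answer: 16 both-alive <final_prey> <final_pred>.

Step 1: prey: 23+2-22=3; pred: 24+5-9=20
Step 2: prey: 3+0-2=1; pred: 20+0-8=12
Step 3: prey: 1+0-0=1; pred: 12+0-4=8
Step 4: prey: 1+0-0=1; pred: 8+0-3=5
Step 5: prey: 1+0-0=1; pred: 5+0-2=3
Step 6: prey: 1+0-0=1; pred: 3+0-1=2
Step 7: prey: 1+0-0=1; pred: 2+0-0=2
Steps 8-15: state stable at prey=1, pred=2 (no change)
No extinction within 15 steps

Answer: 16 both-alive 1 2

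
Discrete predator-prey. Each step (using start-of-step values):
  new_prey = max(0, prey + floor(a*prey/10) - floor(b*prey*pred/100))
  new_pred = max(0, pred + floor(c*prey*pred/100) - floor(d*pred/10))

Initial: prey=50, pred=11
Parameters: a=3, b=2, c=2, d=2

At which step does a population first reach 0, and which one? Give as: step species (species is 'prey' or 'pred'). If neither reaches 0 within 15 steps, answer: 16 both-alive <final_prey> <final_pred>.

Answer: 4 prey

Derivation:
Step 1: prey: 50+15-11=54; pred: 11+11-2=20
Step 2: prey: 54+16-21=49; pred: 20+21-4=37
Step 3: prey: 49+14-36=27; pred: 37+36-7=66
Step 4: prey: 27+8-35=0; pred: 66+35-13=88
First extinction: prey at step 4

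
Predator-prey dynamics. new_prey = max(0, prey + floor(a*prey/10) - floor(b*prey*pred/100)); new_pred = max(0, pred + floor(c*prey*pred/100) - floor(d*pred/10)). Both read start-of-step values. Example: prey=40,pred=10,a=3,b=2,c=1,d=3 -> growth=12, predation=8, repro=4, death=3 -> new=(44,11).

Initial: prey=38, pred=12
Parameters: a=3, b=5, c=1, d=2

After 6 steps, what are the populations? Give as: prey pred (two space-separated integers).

Answer: 3 9

Derivation:
Step 1: prey: 38+11-22=27; pred: 12+4-2=14
Step 2: prey: 27+8-18=17; pred: 14+3-2=15
Step 3: prey: 17+5-12=10; pred: 15+2-3=14
Step 4: prey: 10+3-7=6; pred: 14+1-2=13
Step 5: prey: 6+1-3=4; pred: 13+0-2=11
Step 6: prey: 4+1-2=3; pred: 11+0-2=9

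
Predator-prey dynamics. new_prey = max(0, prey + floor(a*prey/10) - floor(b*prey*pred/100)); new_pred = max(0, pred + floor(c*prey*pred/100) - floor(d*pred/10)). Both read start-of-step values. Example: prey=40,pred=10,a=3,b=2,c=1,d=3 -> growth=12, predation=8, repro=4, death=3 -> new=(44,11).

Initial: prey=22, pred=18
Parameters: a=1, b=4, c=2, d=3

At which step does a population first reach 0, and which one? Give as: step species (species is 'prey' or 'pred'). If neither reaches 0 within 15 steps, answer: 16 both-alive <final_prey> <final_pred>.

Step 1: prey: 22+2-15=9; pred: 18+7-5=20
Step 2: prey: 9+0-7=2; pred: 20+3-6=17
Step 3: prey: 2+0-1=1; pred: 17+0-5=12
Step 4: prey: 1+0-0=1; pred: 12+0-3=9
Step 5: prey: 1+0-0=1; pred: 9+0-2=7
Step 6: prey: 1+0-0=1; pred: 7+0-2=5
Step 7: prey: 1+0-0=1; pred: 5+0-1=4
Step 8: prey: 1+0-0=1; pred: 4+0-1=3
Step 9: prey: 1+0-0=1; pred: 3+0-0=3
Steps 10-15: state stable at prey=1, pred=3 (no change)
No extinction within 15 steps

Answer: 16 both-alive 1 3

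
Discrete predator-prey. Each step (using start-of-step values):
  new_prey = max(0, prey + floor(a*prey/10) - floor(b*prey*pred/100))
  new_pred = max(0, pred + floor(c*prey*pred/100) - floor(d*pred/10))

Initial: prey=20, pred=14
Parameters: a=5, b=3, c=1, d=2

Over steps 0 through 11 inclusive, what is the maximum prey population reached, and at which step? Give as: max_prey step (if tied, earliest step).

Step 1: prey: 20+10-8=22; pred: 14+2-2=14
Step 2: prey: 22+11-9=24; pred: 14+3-2=15
Step 3: prey: 24+12-10=26; pred: 15+3-3=15
Step 4: prey: 26+13-11=28; pred: 15+3-3=15
Step 5: prey: 28+14-12=30; pred: 15+4-3=16
Step 6: prey: 30+15-14=31; pred: 16+4-3=17
Step 7: prey: 31+15-15=31; pred: 17+5-3=19
Step 8: prey: 31+15-17=29; pred: 19+5-3=21
Step 9: prey: 29+14-18=25; pred: 21+6-4=23
Step 10: prey: 25+12-17=20; pred: 23+5-4=24
Step 11: prey: 20+10-14=16; pred: 24+4-4=24
Max prey = 31 at step 6

Answer: 31 6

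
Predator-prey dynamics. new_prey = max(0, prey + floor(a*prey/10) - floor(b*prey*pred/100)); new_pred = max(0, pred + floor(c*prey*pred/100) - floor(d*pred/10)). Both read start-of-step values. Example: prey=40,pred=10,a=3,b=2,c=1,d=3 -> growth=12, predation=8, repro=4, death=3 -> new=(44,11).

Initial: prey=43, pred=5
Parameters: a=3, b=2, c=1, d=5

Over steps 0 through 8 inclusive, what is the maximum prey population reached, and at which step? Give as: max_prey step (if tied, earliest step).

Step 1: prey: 43+12-4=51; pred: 5+2-2=5
Step 2: prey: 51+15-5=61; pred: 5+2-2=5
Step 3: prey: 61+18-6=73; pred: 5+3-2=6
Step 4: prey: 73+21-8=86; pred: 6+4-3=7
Step 5: prey: 86+25-12=99; pred: 7+6-3=10
Step 6: prey: 99+29-19=109; pred: 10+9-5=14
Step 7: prey: 109+32-30=111; pred: 14+15-7=22
Step 8: prey: 111+33-48=96; pred: 22+24-11=35
Max prey = 111 at step 7

Answer: 111 7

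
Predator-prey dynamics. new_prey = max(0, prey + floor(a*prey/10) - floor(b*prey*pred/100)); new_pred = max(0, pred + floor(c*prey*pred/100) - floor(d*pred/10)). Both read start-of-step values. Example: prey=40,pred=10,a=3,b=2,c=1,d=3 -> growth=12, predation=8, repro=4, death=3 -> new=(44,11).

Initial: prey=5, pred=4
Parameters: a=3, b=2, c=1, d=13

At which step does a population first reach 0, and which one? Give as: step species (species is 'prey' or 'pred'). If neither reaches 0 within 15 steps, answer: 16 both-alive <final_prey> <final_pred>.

Answer: 1 pred

Derivation:
Step 1: prey: 5+1-0=6; pred: 4+0-5=0
First extinction: pred at step 1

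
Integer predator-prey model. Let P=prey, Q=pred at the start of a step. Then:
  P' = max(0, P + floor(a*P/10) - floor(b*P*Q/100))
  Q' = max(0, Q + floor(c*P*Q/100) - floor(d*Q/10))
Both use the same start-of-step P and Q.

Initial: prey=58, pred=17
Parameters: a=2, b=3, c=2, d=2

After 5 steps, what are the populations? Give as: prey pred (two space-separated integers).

Step 1: prey: 58+11-29=40; pred: 17+19-3=33
Step 2: prey: 40+8-39=9; pred: 33+26-6=53
Step 3: prey: 9+1-14=0; pred: 53+9-10=52
Step 4: prey: 0+0-0=0; pred: 52+0-10=42
Step 5: prey: 0+0-0=0; pred: 42+0-8=34

Answer: 0 34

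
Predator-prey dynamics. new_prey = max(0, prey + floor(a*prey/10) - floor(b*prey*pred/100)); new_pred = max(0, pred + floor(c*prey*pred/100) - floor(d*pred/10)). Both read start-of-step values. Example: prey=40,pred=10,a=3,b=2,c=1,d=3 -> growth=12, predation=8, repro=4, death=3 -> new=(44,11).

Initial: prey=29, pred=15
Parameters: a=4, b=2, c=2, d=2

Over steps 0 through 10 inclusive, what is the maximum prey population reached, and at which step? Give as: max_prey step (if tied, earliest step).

Answer: 32 1

Derivation:
Step 1: prey: 29+11-8=32; pred: 15+8-3=20
Step 2: prey: 32+12-12=32; pred: 20+12-4=28
Step 3: prey: 32+12-17=27; pred: 28+17-5=40
Step 4: prey: 27+10-21=16; pred: 40+21-8=53
Step 5: prey: 16+6-16=6; pred: 53+16-10=59
Step 6: prey: 6+2-7=1; pred: 59+7-11=55
Step 7: prey: 1+0-1=0; pred: 55+1-11=45
Step 8: prey: 0+0-0=0; pred: 45+0-9=36
Step 9: prey: 0+0-0=0; pred: 36+0-7=29
Step 10: prey: 0+0-0=0; pred: 29+0-5=24
Max prey = 32 at step 1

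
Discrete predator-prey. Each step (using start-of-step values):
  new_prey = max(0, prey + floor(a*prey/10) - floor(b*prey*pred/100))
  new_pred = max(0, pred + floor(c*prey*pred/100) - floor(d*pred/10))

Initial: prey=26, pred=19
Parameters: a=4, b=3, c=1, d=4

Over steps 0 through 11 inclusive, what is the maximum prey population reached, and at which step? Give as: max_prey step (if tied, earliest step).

Step 1: prey: 26+10-14=22; pred: 19+4-7=16
Step 2: prey: 22+8-10=20; pred: 16+3-6=13
Step 3: prey: 20+8-7=21; pred: 13+2-5=10
Step 4: prey: 21+8-6=23; pred: 10+2-4=8
Step 5: prey: 23+9-5=27; pred: 8+1-3=6
Step 6: prey: 27+10-4=33; pred: 6+1-2=5
Step 7: prey: 33+13-4=42; pred: 5+1-2=4
Step 8: prey: 42+16-5=53; pred: 4+1-1=4
Step 9: prey: 53+21-6=68; pred: 4+2-1=5
Step 10: prey: 68+27-10=85; pred: 5+3-2=6
Step 11: prey: 85+34-15=104; pred: 6+5-2=9
Max prey = 104 at step 11

Answer: 104 11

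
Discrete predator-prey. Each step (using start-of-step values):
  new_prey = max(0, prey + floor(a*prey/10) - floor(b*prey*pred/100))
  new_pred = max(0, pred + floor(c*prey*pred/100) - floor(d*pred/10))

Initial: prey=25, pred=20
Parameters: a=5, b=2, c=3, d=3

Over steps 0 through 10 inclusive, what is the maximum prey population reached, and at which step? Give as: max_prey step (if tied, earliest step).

Step 1: prey: 25+12-10=27; pred: 20+15-6=29
Step 2: prey: 27+13-15=25; pred: 29+23-8=44
Step 3: prey: 25+12-22=15; pred: 44+33-13=64
Step 4: prey: 15+7-19=3; pred: 64+28-19=73
Step 5: prey: 3+1-4=0; pred: 73+6-21=58
Step 6: prey: 0+0-0=0; pred: 58+0-17=41
Step 7: prey: 0+0-0=0; pred: 41+0-12=29
Step 8: prey: 0+0-0=0; pred: 29+0-8=21
Step 9: prey: 0+0-0=0; pred: 21+0-6=15
Step 10: prey: 0+0-0=0; pred: 15+0-4=11
Max prey = 27 at step 1

Answer: 27 1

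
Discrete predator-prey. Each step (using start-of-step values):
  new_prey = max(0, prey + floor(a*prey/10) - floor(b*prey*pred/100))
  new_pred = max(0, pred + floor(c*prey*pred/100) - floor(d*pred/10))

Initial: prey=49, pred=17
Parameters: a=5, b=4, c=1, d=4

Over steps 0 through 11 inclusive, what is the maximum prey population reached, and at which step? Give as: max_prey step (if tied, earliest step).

Step 1: prey: 49+24-33=40; pred: 17+8-6=19
Step 2: prey: 40+20-30=30; pred: 19+7-7=19
Step 3: prey: 30+15-22=23; pred: 19+5-7=17
Step 4: prey: 23+11-15=19; pred: 17+3-6=14
Step 5: prey: 19+9-10=18; pred: 14+2-5=11
Step 6: prey: 18+9-7=20; pred: 11+1-4=8
Step 7: prey: 20+10-6=24; pred: 8+1-3=6
Step 8: prey: 24+12-5=31; pred: 6+1-2=5
Step 9: prey: 31+15-6=40; pred: 5+1-2=4
Step 10: prey: 40+20-6=54; pred: 4+1-1=4
Step 11: prey: 54+27-8=73; pred: 4+2-1=5
Max prey = 73 at step 11

Answer: 73 11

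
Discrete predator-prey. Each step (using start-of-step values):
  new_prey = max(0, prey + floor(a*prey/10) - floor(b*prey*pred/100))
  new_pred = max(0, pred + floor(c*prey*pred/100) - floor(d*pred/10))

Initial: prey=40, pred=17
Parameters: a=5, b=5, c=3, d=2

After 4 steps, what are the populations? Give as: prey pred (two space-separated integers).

Answer: 0 36

Derivation:
Step 1: prey: 40+20-34=26; pred: 17+20-3=34
Step 2: prey: 26+13-44=0; pred: 34+26-6=54
Step 3: prey: 0+0-0=0; pred: 54+0-10=44
Step 4: prey: 0+0-0=0; pred: 44+0-8=36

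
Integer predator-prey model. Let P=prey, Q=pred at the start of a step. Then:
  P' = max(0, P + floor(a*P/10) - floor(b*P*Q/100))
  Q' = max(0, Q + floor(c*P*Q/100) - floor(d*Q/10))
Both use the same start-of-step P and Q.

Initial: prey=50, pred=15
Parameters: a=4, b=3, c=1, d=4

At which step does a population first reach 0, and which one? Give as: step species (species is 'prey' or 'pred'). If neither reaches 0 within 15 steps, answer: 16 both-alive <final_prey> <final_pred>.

Answer: 16 both-alive 72 11

Derivation:
Step 1: prey: 50+20-22=48; pred: 15+7-6=16
Step 2: prey: 48+19-23=44; pred: 16+7-6=17
Step 3: prey: 44+17-22=39; pred: 17+7-6=18
Step 4: prey: 39+15-21=33; pred: 18+7-7=18
Step 5: prey: 33+13-17=29; pred: 18+5-7=16
Step 6: prey: 29+11-13=27; pred: 16+4-6=14
Step 7: prey: 27+10-11=26; pred: 14+3-5=12
Step 8: prey: 26+10-9=27; pred: 12+3-4=11
Step 9: prey: 27+10-8=29; pred: 11+2-4=9
Step 10: prey: 29+11-7=33; pred: 9+2-3=8
Step 11: prey: 33+13-7=39; pred: 8+2-3=7
Step 12: prey: 39+15-8=46; pred: 7+2-2=7
Step 13: prey: 46+18-9=55; pred: 7+3-2=8
Step 14: prey: 55+22-13=64; pred: 8+4-3=9
Step 15: prey: 64+25-17=72; pred: 9+5-3=11
No extinction within 15 steps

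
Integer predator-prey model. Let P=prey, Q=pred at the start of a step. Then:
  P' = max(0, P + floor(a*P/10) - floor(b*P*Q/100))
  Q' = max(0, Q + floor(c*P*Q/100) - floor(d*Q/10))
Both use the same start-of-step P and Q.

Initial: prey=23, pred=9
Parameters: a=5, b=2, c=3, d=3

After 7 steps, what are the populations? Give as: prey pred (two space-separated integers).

Answer: 0 63

Derivation:
Step 1: prey: 23+11-4=30; pred: 9+6-2=13
Step 2: prey: 30+15-7=38; pred: 13+11-3=21
Step 3: prey: 38+19-15=42; pred: 21+23-6=38
Step 4: prey: 42+21-31=32; pred: 38+47-11=74
Step 5: prey: 32+16-47=1; pred: 74+71-22=123
Step 6: prey: 1+0-2=0; pred: 123+3-36=90
Step 7: prey: 0+0-0=0; pred: 90+0-27=63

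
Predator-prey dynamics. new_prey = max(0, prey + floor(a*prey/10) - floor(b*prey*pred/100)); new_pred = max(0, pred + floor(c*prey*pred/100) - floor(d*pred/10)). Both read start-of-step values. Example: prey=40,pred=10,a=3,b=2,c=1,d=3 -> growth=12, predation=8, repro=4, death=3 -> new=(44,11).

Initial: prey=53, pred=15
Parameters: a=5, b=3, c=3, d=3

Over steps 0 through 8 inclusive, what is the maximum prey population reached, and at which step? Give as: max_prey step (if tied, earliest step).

Step 1: prey: 53+26-23=56; pred: 15+23-4=34
Step 2: prey: 56+28-57=27; pred: 34+57-10=81
Step 3: prey: 27+13-65=0; pred: 81+65-24=122
Step 4: prey: 0+0-0=0; pred: 122+0-36=86
Step 5: prey: 0+0-0=0; pred: 86+0-25=61
Step 6: prey: 0+0-0=0; pred: 61+0-18=43
Step 7: prey: 0+0-0=0; pred: 43+0-12=31
Step 8: prey: 0+0-0=0; pred: 31+0-9=22
Max prey = 56 at step 1

Answer: 56 1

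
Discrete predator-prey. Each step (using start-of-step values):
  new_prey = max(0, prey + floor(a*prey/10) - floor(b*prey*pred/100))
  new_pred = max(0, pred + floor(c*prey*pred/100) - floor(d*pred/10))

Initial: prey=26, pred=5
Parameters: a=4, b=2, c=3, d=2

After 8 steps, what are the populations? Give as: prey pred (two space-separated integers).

Answer: 0 81

Derivation:
Step 1: prey: 26+10-2=34; pred: 5+3-1=7
Step 2: prey: 34+13-4=43; pred: 7+7-1=13
Step 3: prey: 43+17-11=49; pred: 13+16-2=27
Step 4: prey: 49+19-26=42; pred: 27+39-5=61
Step 5: prey: 42+16-51=7; pred: 61+76-12=125
Step 6: prey: 7+2-17=0; pred: 125+26-25=126
Step 7: prey: 0+0-0=0; pred: 126+0-25=101
Step 8: prey: 0+0-0=0; pred: 101+0-20=81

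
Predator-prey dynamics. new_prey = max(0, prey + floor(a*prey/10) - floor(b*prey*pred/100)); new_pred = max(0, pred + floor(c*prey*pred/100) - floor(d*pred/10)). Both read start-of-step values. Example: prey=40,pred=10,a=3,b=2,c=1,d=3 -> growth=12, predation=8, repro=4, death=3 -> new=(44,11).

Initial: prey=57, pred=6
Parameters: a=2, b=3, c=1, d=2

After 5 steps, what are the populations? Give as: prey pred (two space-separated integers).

Step 1: prey: 57+11-10=58; pred: 6+3-1=8
Step 2: prey: 58+11-13=56; pred: 8+4-1=11
Step 3: prey: 56+11-18=49; pred: 11+6-2=15
Step 4: prey: 49+9-22=36; pred: 15+7-3=19
Step 5: prey: 36+7-20=23; pred: 19+6-3=22

Answer: 23 22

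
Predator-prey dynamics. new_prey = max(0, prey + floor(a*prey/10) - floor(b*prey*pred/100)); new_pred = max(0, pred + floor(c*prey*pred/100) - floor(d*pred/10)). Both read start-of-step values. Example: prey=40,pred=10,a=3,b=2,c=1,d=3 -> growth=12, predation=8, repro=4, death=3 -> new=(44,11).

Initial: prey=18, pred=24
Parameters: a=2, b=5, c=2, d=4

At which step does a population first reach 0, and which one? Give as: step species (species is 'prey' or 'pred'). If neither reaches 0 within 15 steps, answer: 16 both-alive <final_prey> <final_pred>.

Step 1: prey: 18+3-21=0; pred: 24+8-9=23
First extinction: prey at step 1

Answer: 1 prey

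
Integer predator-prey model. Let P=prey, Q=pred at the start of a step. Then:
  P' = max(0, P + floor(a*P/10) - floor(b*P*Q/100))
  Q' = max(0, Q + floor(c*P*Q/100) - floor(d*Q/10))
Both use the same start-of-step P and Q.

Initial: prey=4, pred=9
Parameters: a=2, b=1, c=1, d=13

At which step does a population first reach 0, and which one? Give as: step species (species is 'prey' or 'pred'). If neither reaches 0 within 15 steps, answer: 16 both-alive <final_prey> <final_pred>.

Answer: 1 pred

Derivation:
Step 1: prey: 4+0-0=4; pred: 9+0-11=0
First extinction: pred at step 1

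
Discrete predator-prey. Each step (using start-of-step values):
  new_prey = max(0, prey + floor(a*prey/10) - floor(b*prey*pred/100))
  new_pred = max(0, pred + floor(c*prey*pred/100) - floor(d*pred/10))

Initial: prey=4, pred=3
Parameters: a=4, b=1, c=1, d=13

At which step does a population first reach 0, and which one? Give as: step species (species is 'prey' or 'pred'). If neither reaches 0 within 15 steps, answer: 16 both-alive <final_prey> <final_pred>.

Answer: 1 pred

Derivation:
Step 1: prey: 4+1-0=5; pred: 3+0-3=0
First extinction: pred at step 1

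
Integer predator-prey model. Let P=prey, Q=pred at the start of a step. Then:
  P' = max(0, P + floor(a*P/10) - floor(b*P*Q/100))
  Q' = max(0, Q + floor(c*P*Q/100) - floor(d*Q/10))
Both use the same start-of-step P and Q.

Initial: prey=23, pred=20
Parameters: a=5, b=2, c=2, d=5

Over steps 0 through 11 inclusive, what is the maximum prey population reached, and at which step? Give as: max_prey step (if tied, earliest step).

Step 1: prey: 23+11-9=25; pred: 20+9-10=19
Step 2: prey: 25+12-9=28; pred: 19+9-9=19
Step 3: prey: 28+14-10=32; pred: 19+10-9=20
Step 4: prey: 32+16-12=36; pred: 20+12-10=22
Step 5: prey: 36+18-15=39; pred: 22+15-11=26
Step 6: prey: 39+19-20=38; pred: 26+20-13=33
Step 7: prey: 38+19-25=32; pred: 33+25-16=42
Step 8: prey: 32+16-26=22; pred: 42+26-21=47
Step 9: prey: 22+11-20=13; pred: 47+20-23=44
Step 10: prey: 13+6-11=8; pred: 44+11-22=33
Step 11: prey: 8+4-5=7; pred: 33+5-16=22
Max prey = 39 at step 5

Answer: 39 5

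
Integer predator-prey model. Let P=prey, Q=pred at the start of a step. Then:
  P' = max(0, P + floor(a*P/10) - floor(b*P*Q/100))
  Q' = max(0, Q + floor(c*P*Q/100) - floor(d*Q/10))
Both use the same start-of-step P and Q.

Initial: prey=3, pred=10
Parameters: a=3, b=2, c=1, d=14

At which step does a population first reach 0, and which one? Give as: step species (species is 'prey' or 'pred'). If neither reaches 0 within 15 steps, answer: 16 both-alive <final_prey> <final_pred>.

Step 1: prey: 3+0-0=3; pred: 10+0-14=0
First extinction: pred at step 1

Answer: 1 pred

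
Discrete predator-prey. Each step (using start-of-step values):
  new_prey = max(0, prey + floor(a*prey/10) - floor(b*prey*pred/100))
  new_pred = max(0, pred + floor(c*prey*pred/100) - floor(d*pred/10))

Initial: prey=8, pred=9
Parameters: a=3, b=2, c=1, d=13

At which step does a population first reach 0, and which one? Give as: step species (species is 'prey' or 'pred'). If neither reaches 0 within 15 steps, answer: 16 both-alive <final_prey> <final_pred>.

Step 1: prey: 8+2-1=9; pred: 9+0-11=0
First extinction: pred at step 1

Answer: 1 pred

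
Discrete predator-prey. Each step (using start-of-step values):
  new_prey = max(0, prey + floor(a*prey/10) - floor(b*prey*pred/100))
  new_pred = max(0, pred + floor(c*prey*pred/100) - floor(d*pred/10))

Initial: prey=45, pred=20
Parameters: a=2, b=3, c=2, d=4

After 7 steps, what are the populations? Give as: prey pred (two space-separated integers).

Step 1: prey: 45+9-27=27; pred: 20+18-8=30
Step 2: prey: 27+5-24=8; pred: 30+16-12=34
Step 3: prey: 8+1-8=1; pred: 34+5-13=26
Step 4: prey: 1+0-0=1; pred: 26+0-10=16
Step 5: prey: 1+0-0=1; pred: 16+0-6=10
Step 6: prey: 1+0-0=1; pred: 10+0-4=6
Step 7: prey: 1+0-0=1; pred: 6+0-2=4

Answer: 1 4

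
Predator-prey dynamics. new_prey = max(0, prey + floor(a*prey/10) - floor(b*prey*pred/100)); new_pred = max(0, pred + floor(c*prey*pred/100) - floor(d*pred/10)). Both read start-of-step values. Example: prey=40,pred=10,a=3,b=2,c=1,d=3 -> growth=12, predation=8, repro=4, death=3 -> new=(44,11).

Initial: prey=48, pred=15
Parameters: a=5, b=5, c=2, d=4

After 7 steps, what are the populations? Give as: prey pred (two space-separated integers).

Answer: 0 4

Derivation:
Step 1: prey: 48+24-36=36; pred: 15+14-6=23
Step 2: prey: 36+18-41=13; pred: 23+16-9=30
Step 3: prey: 13+6-19=0; pred: 30+7-12=25
Step 4: prey: 0+0-0=0; pred: 25+0-10=15
Step 5: prey: 0+0-0=0; pred: 15+0-6=9
Step 6: prey: 0+0-0=0; pred: 9+0-3=6
Step 7: prey: 0+0-0=0; pred: 6+0-2=4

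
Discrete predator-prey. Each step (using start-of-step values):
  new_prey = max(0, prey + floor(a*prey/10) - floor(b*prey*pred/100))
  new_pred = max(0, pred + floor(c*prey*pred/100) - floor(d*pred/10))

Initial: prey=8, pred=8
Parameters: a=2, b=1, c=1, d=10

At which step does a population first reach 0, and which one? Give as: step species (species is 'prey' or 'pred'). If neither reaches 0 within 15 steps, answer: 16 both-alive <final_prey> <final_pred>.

Step 1: prey: 8+1-0=9; pred: 8+0-8=0
First extinction: pred at step 1

Answer: 1 pred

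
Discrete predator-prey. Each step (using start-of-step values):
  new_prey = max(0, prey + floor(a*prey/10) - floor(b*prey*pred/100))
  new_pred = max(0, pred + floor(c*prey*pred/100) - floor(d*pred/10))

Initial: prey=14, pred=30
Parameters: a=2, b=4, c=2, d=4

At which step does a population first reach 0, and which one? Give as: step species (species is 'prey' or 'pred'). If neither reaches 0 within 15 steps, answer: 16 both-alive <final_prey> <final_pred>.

Answer: 1 prey

Derivation:
Step 1: prey: 14+2-16=0; pred: 30+8-12=26
First extinction: prey at step 1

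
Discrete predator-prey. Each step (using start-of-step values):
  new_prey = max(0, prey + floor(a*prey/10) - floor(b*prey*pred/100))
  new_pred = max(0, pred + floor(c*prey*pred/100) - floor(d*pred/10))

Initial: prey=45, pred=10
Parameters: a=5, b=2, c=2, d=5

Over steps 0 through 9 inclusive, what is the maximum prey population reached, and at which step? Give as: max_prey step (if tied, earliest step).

Step 1: prey: 45+22-9=58; pred: 10+9-5=14
Step 2: prey: 58+29-16=71; pred: 14+16-7=23
Step 3: prey: 71+35-32=74; pred: 23+32-11=44
Step 4: prey: 74+37-65=46; pred: 44+65-22=87
Step 5: prey: 46+23-80=0; pred: 87+80-43=124
Step 6: prey: 0+0-0=0; pred: 124+0-62=62
Step 7: prey: 0+0-0=0; pred: 62+0-31=31
Step 8: prey: 0+0-0=0; pred: 31+0-15=16
Step 9: prey: 0+0-0=0; pred: 16+0-8=8
Max prey = 74 at step 3

Answer: 74 3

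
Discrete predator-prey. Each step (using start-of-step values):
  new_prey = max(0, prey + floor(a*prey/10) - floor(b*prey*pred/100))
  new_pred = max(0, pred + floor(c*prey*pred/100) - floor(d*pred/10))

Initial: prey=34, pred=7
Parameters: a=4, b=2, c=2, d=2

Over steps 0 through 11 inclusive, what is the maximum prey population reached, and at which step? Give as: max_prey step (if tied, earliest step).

Step 1: prey: 34+13-4=43; pred: 7+4-1=10
Step 2: prey: 43+17-8=52; pred: 10+8-2=16
Step 3: prey: 52+20-16=56; pred: 16+16-3=29
Step 4: prey: 56+22-32=46; pred: 29+32-5=56
Step 5: prey: 46+18-51=13; pred: 56+51-11=96
Step 6: prey: 13+5-24=0; pred: 96+24-19=101
Step 7: prey: 0+0-0=0; pred: 101+0-20=81
Step 8: prey: 0+0-0=0; pred: 81+0-16=65
Step 9: prey: 0+0-0=0; pred: 65+0-13=52
Step 10: prey: 0+0-0=0; pred: 52+0-10=42
Step 11: prey: 0+0-0=0; pred: 42+0-8=34
Max prey = 56 at step 3

Answer: 56 3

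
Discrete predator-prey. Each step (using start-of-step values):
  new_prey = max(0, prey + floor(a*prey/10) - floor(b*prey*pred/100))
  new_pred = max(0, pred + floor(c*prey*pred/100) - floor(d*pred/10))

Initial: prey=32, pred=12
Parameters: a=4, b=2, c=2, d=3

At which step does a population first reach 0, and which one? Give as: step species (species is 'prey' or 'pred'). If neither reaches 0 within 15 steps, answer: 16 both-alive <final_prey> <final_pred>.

Answer: 7 prey

Derivation:
Step 1: prey: 32+12-7=37; pred: 12+7-3=16
Step 2: prey: 37+14-11=40; pred: 16+11-4=23
Step 3: prey: 40+16-18=38; pred: 23+18-6=35
Step 4: prey: 38+15-26=27; pred: 35+26-10=51
Step 5: prey: 27+10-27=10; pred: 51+27-15=63
Step 6: prey: 10+4-12=2; pred: 63+12-18=57
Step 7: prey: 2+0-2=0; pred: 57+2-17=42
First extinction: prey at step 7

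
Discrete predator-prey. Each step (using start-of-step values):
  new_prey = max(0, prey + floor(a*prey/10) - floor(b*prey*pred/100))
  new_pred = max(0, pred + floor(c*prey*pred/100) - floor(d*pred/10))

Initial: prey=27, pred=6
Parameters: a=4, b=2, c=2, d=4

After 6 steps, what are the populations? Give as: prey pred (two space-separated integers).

Answer: 39 68

Derivation:
Step 1: prey: 27+10-3=34; pred: 6+3-2=7
Step 2: prey: 34+13-4=43; pred: 7+4-2=9
Step 3: prey: 43+17-7=53; pred: 9+7-3=13
Step 4: prey: 53+21-13=61; pred: 13+13-5=21
Step 5: prey: 61+24-25=60; pred: 21+25-8=38
Step 6: prey: 60+24-45=39; pred: 38+45-15=68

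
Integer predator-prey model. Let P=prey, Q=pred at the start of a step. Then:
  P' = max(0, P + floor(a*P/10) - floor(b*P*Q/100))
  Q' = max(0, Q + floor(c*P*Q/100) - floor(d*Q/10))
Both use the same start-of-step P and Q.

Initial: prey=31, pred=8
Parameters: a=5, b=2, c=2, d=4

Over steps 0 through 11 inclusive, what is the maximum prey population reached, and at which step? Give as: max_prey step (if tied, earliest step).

Step 1: prey: 31+15-4=42; pred: 8+4-3=9
Step 2: prey: 42+21-7=56; pred: 9+7-3=13
Step 3: prey: 56+28-14=70; pred: 13+14-5=22
Step 4: prey: 70+35-30=75; pred: 22+30-8=44
Step 5: prey: 75+37-66=46; pred: 44+66-17=93
Step 6: prey: 46+23-85=0; pred: 93+85-37=141
Step 7: prey: 0+0-0=0; pred: 141+0-56=85
Step 8: prey: 0+0-0=0; pred: 85+0-34=51
Step 9: prey: 0+0-0=0; pred: 51+0-20=31
Step 10: prey: 0+0-0=0; pred: 31+0-12=19
Step 11: prey: 0+0-0=0; pred: 19+0-7=12
Max prey = 75 at step 4

Answer: 75 4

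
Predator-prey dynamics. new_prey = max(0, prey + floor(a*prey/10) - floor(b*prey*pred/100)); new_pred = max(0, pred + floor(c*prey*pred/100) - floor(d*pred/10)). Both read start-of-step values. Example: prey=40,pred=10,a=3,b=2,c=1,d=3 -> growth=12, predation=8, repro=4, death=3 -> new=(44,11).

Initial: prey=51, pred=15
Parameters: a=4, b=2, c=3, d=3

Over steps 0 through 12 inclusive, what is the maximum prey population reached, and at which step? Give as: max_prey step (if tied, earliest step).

Answer: 56 1

Derivation:
Step 1: prey: 51+20-15=56; pred: 15+22-4=33
Step 2: prey: 56+22-36=42; pred: 33+55-9=79
Step 3: prey: 42+16-66=0; pred: 79+99-23=155
Step 4: prey: 0+0-0=0; pred: 155+0-46=109
Step 5: prey: 0+0-0=0; pred: 109+0-32=77
Step 6: prey: 0+0-0=0; pred: 77+0-23=54
Step 7: prey: 0+0-0=0; pred: 54+0-16=38
Step 8: prey: 0+0-0=0; pred: 38+0-11=27
Step 9: prey: 0+0-0=0; pred: 27+0-8=19
Step 10: prey: 0+0-0=0; pred: 19+0-5=14
Step 11: prey: 0+0-0=0; pred: 14+0-4=10
Step 12: prey: 0+0-0=0; pred: 10+0-3=7
Max prey = 56 at step 1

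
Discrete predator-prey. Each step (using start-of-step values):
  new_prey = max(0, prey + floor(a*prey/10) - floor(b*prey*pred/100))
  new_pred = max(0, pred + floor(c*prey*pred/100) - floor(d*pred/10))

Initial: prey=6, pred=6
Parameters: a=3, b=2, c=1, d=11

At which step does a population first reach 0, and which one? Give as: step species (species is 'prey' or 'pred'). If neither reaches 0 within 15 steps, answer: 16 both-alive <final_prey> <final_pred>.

Step 1: prey: 6+1-0=7; pred: 6+0-6=0
First extinction: pred at step 1

Answer: 1 pred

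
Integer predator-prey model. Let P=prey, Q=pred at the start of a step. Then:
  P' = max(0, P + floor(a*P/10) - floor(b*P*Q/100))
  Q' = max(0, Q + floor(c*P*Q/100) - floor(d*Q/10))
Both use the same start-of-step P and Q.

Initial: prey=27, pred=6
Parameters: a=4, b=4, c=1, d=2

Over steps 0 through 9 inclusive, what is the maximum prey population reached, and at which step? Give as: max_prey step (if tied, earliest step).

Answer: 50 5

Derivation:
Step 1: prey: 27+10-6=31; pred: 6+1-1=6
Step 2: prey: 31+12-7=36; pred: 6+1-1=6
Step 3: prey: 36+14-8=42; pred: 6+2-1=7
Step 4: prey: 42+16-11=47; pred: 7+2-1=8
Step 5: prey: 47+18-15=50; pred: 8+3-1=10
Step 6: prey: 50+20-20=50; pred: 10+5-2=13
Step 7: prey: 50+20-26=44; pred: 13+6-2=17
Step 8: prey: 44+17-29=32; pred: 17+7-3=21
Step 9: prey: 32+12-26=18; pred: 21+6-4=23
Max prey = 50 at step 5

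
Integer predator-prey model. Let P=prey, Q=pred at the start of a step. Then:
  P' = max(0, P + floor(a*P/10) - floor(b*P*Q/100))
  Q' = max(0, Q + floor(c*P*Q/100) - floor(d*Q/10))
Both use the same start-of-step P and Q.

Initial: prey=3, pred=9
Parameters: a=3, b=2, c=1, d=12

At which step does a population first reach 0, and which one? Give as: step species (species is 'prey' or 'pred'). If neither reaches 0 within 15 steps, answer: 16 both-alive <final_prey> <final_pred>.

Step 1: prey: 3+0-0=3; pred: 9+0-10=0
First extinction: pred at step 1

Answer: 1 pred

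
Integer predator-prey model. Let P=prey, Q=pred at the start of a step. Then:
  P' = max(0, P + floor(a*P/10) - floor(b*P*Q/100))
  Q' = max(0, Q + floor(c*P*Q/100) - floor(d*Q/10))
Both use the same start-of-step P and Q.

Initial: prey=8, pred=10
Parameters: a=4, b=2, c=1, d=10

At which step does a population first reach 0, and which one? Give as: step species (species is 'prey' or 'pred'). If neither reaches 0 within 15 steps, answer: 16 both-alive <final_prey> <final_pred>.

Step 1: prey: 8+3-1=10; pred: 10+0-10=0
First extinction: pred at step 1

Answer: 1 pred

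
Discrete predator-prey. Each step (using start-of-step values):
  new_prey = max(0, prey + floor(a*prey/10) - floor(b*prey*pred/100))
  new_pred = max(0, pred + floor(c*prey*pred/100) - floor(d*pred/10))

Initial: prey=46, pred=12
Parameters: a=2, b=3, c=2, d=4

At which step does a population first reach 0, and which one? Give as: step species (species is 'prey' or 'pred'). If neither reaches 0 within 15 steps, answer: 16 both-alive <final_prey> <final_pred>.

Step 1: prey: 46+9-16=39; pred: 12+11-4=19
Step 2: prey: 39+7-22=24; pred: 19+14-7=26
Step 3: prey: 24+4-18=10; pred: 26+12-10=28
Step 4: prey: 10+2-8=4; pred: 28+5-11=22
Step 5: prey: 4+0-2=2; pred: 22+1-8=15
Step 6: prey: 2+0-0=2; pred: 15+0-6=9
Step 7: prey: 2+0-0=2; pred: 9+0-3=6
Step 8: prey: 2+0-0=2; pred: 6+0-2=4
Step 9: prey: 2+0-0=2; pred: 4+0-1=3
Step 10: prey: 2+0-0=2; pred: 3+0-1=2
Step 11: prey: 2+0-0=2; pred: 2+0-0=2
Steps 12-15: state stable at prey=2, pred=2 (no change)
No extinction within 15 steps

Answer: 16 both-alive 2 2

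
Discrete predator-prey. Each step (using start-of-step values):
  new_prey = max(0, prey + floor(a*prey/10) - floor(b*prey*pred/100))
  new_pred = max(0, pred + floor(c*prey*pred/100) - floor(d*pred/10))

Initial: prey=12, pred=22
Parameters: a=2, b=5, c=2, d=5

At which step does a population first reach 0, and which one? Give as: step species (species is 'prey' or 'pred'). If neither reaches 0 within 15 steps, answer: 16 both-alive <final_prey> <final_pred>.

Step 1: prey: 12+2-13=1; pred: 22+5-11=16
Step 2: prey: 1+0-0=1; pred: 16+0-8=8
Step 3: prey: 1+0-0=1; pred: 8+0-4=4
Step 4: prey: 1+0-0=1; pred: 4+0-2=2
Step 5: prey: 1+0-0=1; pred: 2+0-1=1
Step 6: prey: 1+0-0=1; pred: 1+0-0=1
Steps 7-15: state stable at prey=1, pred=1 (no change)
No extinction within 15 steps

Answer: 16 both-alive 1 1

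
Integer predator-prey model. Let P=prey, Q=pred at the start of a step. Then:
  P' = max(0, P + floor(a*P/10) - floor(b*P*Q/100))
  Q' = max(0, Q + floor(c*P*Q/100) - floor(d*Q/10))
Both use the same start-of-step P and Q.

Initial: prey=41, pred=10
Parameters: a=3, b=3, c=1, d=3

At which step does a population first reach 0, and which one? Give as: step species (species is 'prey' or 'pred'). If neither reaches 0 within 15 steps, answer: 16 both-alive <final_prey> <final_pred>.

Step 1: prey: 41+12-12=41; pred: 10+4-3=11
Step 2: prey: 41+12-13=40; pred: 11+4-3=12
Step 3: prey: 40+12-14=38; pred: 12+4-3=13
Step 4: prey: 38+11-14=35; pred: 13+4-3=14
Step 5: prey: 35+10-14=31; pred: 14+4-4=14
Step 6: prey: 31+9-13=27; pred: 14+4-4=14
Step 7: prey: 27+8-11=24; pred: 14+3-4=13
Step 8: prey: 24+7-9=22; pred: 13+3-3=13
Step 9: prey: 22+6-8=20; pred: 13+2-3=12
Step 10: prey: 20+6-7=19; pred: 12+2-3=11
Step 11: prey: 19+5-6=18; pred: 11+2-3=10
Step 12: prey: 18+5-5=18; pred: 10+1-3=8
Step 13: prey: 18+5-4=19; pred: 8+1-2=7
Step 14: prey: 19+5-3=21; pred: 7+1-2=6
Step 15: prey: 21+6-3=24; pred: 6+1-1=6
No extinction within 15 steps

Answer: 16 both-alive 24 6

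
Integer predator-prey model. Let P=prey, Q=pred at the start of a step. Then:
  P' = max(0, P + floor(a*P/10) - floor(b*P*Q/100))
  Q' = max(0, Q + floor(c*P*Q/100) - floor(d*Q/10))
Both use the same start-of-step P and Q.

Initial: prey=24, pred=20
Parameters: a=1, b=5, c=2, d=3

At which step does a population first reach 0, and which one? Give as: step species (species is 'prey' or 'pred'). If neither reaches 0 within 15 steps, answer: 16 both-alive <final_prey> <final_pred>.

Answer: 2 prey

Derivation:
Step 1: prey: 24+2-24=2; pred: 20+9-6=23
Step 2: prey: 2+0-2=0; pred: 23+0-6=17
First extinction: prey at step 2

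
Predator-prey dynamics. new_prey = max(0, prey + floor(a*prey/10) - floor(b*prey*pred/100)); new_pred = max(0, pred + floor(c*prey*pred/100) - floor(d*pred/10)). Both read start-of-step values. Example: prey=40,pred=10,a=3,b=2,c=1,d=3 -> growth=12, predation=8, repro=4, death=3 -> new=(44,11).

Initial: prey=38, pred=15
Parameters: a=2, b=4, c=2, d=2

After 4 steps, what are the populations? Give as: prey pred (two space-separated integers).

Step 1: prey: 38+7-22=23; pred: 15+11-3=23
Step 2: prey: 23+4-21=6; pred: 23+10-4=29
Step 3: prey: 6+1-6=1; pred: 29+3-5=27
Step 4: prey: 1+0-1=0; pred: 27+0-5=22

Answer: 0 22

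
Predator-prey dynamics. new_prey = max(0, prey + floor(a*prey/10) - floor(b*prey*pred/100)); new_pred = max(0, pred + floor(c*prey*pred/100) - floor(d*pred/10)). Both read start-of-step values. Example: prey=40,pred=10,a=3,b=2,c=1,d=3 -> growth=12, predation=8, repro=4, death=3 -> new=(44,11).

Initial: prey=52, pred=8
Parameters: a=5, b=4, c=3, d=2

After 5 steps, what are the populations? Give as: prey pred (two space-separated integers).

Step 1: prey: 52+26-16=62; pred: 8+12-1=19
Step 2: prey: 62+31-47=46; pred: 19+35-3=51
Step 3: prey: 46+23-93=0; pred: 51+70-10=111
Step 4: prey: 0+0-0=0; pred: 111+0-22=89
Step 5: prey: 0+0-0=0; pred: 89+0-17=72

Answer: 0 72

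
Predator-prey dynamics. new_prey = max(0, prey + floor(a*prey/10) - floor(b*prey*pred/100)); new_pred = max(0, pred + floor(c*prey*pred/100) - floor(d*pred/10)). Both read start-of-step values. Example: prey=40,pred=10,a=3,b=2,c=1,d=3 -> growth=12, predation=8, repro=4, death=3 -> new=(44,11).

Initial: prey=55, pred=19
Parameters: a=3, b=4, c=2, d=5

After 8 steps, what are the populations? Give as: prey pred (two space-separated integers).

Answer: 0 1

Derivation:
Step 1: prey: 55+16-41=30; pred: 19+20-9=30
Step 2: prey: 30+9-36=3; pred: 30+18-15=33
Step 3: prey: 3+0-3=0; pred: 33+1-16=18
Step 4: prey: 0+0-0=0; pred: 18+0-9=9
Step 5: prey: 0+0-0=0; pred: 9+0-4=5
Step 6: prey: 0+0-0=0; pred: 5+0-2=3
Step 7: prey: 0+0-0=0; pred: 3+0-1=2
Step 8: prey: 0+0-0=0; pred: 2+0-1=1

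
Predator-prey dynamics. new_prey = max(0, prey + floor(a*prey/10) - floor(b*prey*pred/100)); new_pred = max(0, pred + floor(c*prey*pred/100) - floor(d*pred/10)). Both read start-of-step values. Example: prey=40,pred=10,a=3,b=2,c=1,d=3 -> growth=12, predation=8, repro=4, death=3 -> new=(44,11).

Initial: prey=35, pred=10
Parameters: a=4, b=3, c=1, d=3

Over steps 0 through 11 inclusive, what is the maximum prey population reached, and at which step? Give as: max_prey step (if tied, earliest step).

Step 1: prey: 35+14-10=39; pred: 10+3-3=10
Step 2: prey: 39+15-11=43; pred: 10+3-3=10
Step 3: prey: 43+17-12=48; pred: 10+4-3=11
Step 4: prey: 48+19-15=52; pred: 11+5-3=13
Step 5: prey: 52+20-20=52; pred: 13+6-3=16
Step 6: prey: 52+20-24=48; pred: 16+8-4=20
Step 7: prey: 48+19-28=39; pred: 20+9-6=23
Step 8: prey: 39+15-26=28; pred: 23+8-6=25
Step 9: prey: 28+11-21=18; pred: 25+7-7=25
Step 10: prey: 18+7-13=12; pred: 25+4-7=22
Step 11: prey: 12+4-7=9; pred: 22+2-6=18
Max prey = 52 at step 4

Answer: 52 4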